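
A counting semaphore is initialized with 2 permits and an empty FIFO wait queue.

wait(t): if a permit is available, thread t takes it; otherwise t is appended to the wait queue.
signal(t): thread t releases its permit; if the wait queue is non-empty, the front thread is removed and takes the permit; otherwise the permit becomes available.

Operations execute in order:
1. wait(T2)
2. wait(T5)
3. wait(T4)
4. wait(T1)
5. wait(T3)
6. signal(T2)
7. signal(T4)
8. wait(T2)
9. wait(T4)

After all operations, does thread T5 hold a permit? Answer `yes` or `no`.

Answer: yes

Derivation:
Step 1: wait(T2) -> count=1 queue=[] holders={T2}
Step 2: wait(T5) -> count=0 queue=[] holders={T2,T5}
Step 3: wait(T4) -> count=0 queue=[T4] holders={T2,T5}
Step 4: wait(T1) -> count=0 queue=[T4,T1] holders={T2,T5}
Step 5: wait(T3) -> count=0 queue=[T4,T1,T3] holders={T2,T5}
Step 6: signal(T2) -> count=0 queue=[T1,T3] holders={T4,T5}
Step 7: signal(T4) -> count=0 queue=[T3] holders={T1,T5}
Step 8: wait(T2) -> count=0 queue=[T3,T2] holders={T1,T5}
Step 9: wait(T4) -> count=0 queue=[T3,T2,T4] holders={T1,T5}
Final holders: {T1,T5} -> T5 in holders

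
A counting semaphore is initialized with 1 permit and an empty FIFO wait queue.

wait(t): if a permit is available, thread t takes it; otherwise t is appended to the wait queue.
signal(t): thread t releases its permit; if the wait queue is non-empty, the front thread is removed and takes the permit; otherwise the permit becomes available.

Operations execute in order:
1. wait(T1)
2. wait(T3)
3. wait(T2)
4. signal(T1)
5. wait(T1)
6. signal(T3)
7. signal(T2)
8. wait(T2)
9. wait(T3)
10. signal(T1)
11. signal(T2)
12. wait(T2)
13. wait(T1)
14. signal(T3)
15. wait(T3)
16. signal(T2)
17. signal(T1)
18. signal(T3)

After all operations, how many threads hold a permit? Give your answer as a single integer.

Step 1: wait(T1) -> count=0 queue=[] holders={T1}
Step 2: wait(T3) -> count=0 queue=[T3] holders={T1}
Step 3: wait(T2) -> count=0 queue=[T3,T2] holders={T1}
Step 4: signal(T1) -> count=0 queue=[T2] holders={T3}
Step 5: wait(T1) -> count=0 queue=[T2,T1] holders={T3}
Step 6: signal(T3) -> count=0 queue=[T1] holders={T2}
Step 7: signal(T2) -> count=0 queue=[] holders={T1}
Step 8: wait(T2) -> count=0 queue=[T2] holders={T1}
Step 9: wait(T3) -> count=0 queue=[T2,T3] holders={T1}
Step 10: signal(T1) -> count=0 queue=[T3] holders={T2}
Step 11: signal(T2) -> count=0 queue=[] holders={T3}
Step 12: wait(T2) -> count=0 queue=[T2] holders={T3}
Step 13: wait(T1) -> count=0 queue=[T2,T1] holders={T3}
Step 14: signal(T3) -> count=0 queue=[T1] holders={T2}
Step 15: wait(T3) -> count=0 queue=[T1,T3] holders={T2}
Step 16: signal(T2) -> count=0 queue=[T3] holders={T1}
Step 17: signal(T1) -> count=0 queue=[] holders={T3}
Step 18: signal(T3) -> count=1 queue=[] holders={none}
Final holders: {none} -> 0 thread(s)

Answer: 0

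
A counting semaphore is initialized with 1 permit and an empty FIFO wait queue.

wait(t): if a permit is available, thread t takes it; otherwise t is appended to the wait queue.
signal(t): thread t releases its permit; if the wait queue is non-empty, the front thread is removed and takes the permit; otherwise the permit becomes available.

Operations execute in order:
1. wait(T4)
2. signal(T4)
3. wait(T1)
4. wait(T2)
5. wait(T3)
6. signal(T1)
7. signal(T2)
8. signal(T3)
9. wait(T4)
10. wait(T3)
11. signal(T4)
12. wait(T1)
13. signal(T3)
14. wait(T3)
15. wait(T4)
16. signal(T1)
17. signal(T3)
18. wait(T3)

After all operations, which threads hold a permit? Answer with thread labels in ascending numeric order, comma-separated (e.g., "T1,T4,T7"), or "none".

Answer: T4

Derivation:
Step 1: wait(T4) -> count=0 queue=[] holders={T4}
Step 2: signal(T4) -> count=1 queue=[] holders={none}
Step 3: wait(T1) -> count=0 queue=[] holders={T1}
Step 4: wait(T2) -> count=0 queue=[T2] holders={T1}
Step 5: wait(T3) -> count=0 queue=[T2,T3] holders={T1}
Step 6: signal(T1) -> count=0 queue=[T3] holders={T2}
Step 7: signal(T2) -> count=0 queue=[] holders={T3}
Step 8: signal(T3) -> count=1 queue=[] holders={none}
Step 9: wait(T4) -> count=0 queue=[] holders={T4}
Step 10: wait(T3) -> count=0 queue=[T3] holders={T4}
Step 11: signal(T4) -> count=0 queue=[] holders={T3}
Step 12: wait(T1) -> count=0 queue=[T1] holders={T3}
Step 13: signal(T3) -> count=0 queue=[] holders={T1}
Step 14: wait(T3) -> count=0 queue=[T3] holders={T1}
Step 15: wait(T4) -> count=0 queue=[T3,T4] holders={T1}
Step 16: signal(T1) -> count=0 queue=[T4] holders={T3}
Step 17: signal(T3) -> count=0 queue=[] holders={T4}
Step 18: wait(T3) -> count=0 queue=[T3] holders={T4}
Final holders: T4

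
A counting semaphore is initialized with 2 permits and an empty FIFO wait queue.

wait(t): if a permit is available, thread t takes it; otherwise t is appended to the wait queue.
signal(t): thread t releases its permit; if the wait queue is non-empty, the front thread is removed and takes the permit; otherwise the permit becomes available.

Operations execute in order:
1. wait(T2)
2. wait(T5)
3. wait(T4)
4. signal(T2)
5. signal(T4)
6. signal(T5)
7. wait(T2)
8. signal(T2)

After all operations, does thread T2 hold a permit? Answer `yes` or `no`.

Answer: no

Derivation:
Step 1: wait(T2) -> count=1 queue=[] holders={T2}
Step 2: wait(T5) -> count=0 queue=[] holders={T2,T5}
Step 3: wait(T4) -> count=0 queue=[T4] holders={T2,T5}
Step 4: signal(T2) -> count=0 queue=[] holders={T4,T5}
Step 5: signal(T4) -> count=1 queue=[] holders={T5}
Step 6: signal(T5) -> count=2 queue=[] holders={none}
Step 7: wait(T2) -> count=1 queue=[] holders={T2}
Step 8: signal(T2) -> count=2 queue=[] holders={none}
Final holders: {none} -> T2 not in holders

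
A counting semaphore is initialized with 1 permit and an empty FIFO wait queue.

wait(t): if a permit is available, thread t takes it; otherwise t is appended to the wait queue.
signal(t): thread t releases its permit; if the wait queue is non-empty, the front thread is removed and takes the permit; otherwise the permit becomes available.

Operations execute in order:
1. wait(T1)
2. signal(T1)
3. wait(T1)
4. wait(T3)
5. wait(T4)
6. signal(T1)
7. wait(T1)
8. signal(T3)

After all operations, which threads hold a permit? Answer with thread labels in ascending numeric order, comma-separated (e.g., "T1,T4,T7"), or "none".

Step 1: wait(T1) -> count=0 queue=[] holders={T1}
Step 2: signal(T1) -> count=1 queue=[] holders={none}
Step 3: wait(T1) -> count=0 queue=[] holders={T1}
Step 4: wait(T3) -> count=0 queue=[T3] holders={T1}
Step 5: wait(T4) -> count=0 queue=[T3,T4] holders={T1}
Step 6: signal(T1) -> count=0 queue=[T4] holders={T3}
Step 7: wait(T1) -> count=0 queue=[T4,T1] holders={T3}
Step 8: signal(T3) -> count=0 queue=[T1] holders={T4}
Final holders: T4

Answer: T4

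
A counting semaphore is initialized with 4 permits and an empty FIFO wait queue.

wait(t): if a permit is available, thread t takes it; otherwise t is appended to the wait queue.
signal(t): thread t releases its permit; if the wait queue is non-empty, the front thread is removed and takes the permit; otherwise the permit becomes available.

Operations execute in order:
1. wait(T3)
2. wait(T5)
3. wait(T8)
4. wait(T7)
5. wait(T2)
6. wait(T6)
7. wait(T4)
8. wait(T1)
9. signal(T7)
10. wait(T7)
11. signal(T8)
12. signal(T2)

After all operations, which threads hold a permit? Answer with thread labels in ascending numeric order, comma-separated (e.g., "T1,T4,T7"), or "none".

Answer: T3,T4,T5,T6

Derivation:
Step 1: wait(T3) -> count=3 queue=[] holders={T3}
Step 2: wait(T5) -> count=2 queue=[] holders={T3,T5}
Step 3: wait(T8) -> count=1 queue=[] holders={T3,T5,T8}
Step 4: wait(T7) -> count=0 queue=[] holders={T3,T5,T7,T8}
Step 5: wait(T2) -> count=0 queue=[T2] holders={T3,T5,T7,T8}
Step 6: wait(T6) -> count=0 queue=[T2,T6] holders={T3,T5,T7,T8}
Step 7: wait(T4) -> count=0 queue=[T2,T6,T4] holders={T3,T5,T7,T8}
Step 8: wait(T1) -> count=0 queue=[T2,T6,T4,T1] holders={T3,T5,T7,T8}
Step 9: signal(T7) -> count=0 queue=[T6,T4,T1] holders={T2,T3,T5,T8}
Step 10: wait(T7) -> count=0 queue=[T6,T4,T1,T7] holders={T2,T3,T5,T8}
Step 11: signal(T8) -> count=0 queue=[T4,T1,T7] holders={T2,T3,T5,T6}
Step 12: signal(T2) -> count=0 queue=[T1,T7] holders={T3,T4,T5,T6}
Final holders: T3,T4,T5,T6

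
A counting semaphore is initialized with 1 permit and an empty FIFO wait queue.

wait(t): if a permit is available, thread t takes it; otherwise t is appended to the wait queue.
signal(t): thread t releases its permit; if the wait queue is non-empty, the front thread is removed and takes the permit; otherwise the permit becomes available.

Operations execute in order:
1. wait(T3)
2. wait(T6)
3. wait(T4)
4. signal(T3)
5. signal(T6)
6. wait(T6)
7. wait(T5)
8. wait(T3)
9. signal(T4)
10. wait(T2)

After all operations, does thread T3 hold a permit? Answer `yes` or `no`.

Answer: no

Derivation:
Step 1: wait(T3) -> count=0 queue=[] holders={T3}
Step 2: wait(T6) -> count=0 queue=[T6] holders={T3}
Step 3: wait(T4) -> count=0 queue=[T6,T4] holders={T3}
Step 4: signal(T3) -> count=0 queue=[T4] holders={T6}
Step 5: signal(T6) -> count=0 queue=[] holders={T4}
Step 6: wait(T6) -> count=0 queue=[T6] holders={T4}
Step 7: wait(T5) -> count=0 queue=[T6,T5] holders={T4}
Step 8: wait(T3) -> count=0 queue=[T6,T5,T3] holders={T4}
Step 9: signal(T4) -> count=0 queue=[T5,T3] holders={T6}
Step 10: wait(T2) -> count=0 queue=[T5,T3,T2] holders={T6}
Final holders: {T6} -> T3 not in holders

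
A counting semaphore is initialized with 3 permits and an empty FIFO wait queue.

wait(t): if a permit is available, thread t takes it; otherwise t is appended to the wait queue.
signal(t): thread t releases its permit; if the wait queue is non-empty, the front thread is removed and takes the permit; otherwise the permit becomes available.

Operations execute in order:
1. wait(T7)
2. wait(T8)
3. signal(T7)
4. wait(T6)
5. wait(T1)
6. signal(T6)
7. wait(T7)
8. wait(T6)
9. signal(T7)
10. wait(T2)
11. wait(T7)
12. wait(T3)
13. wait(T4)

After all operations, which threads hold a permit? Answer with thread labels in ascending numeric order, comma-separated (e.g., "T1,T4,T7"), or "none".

Step 1: wait(T7) -> count=2 queue=[] holders={T7}
Step 2: wait(T8) -> count=1 queue=[] holders={T7,T8}
Step 3: signal(T7) -> count=2 queue=[] holders={T8}
Step 4: wait(T6) -> count=1 queue=[] holders={T6,T8}
Step 5: wait(T1) -> count=0 queue=[] holders={T1,T6,T8}
Step 6: signal(T6) -> count=1 queue=[] holders={T1,T8}
Step 7: wait(T7) -> count=0 queue=[] holders={T1,T7,T8}
Step 8: wait(T6) -> count=0 queue=[T6] holders={T1,T7,T8}
Step 9: signal(T7) -> count=0 queue=[] holders={T1,T6,T8}
Step 10: wait(T2) -> count=0 queue=[T2] holders={T1,T6,T8}
Step 11: wait(T7) -> count=0 queue=[T2,T7] holders={T1,T6,T8}
Step 12: wait(T3) -> count=0 queue=[T2,T7,T3] holders={T1,T6,T8}
Step 13: wait(T4) -> count=0 queue=[T2,T7,T3,T4] holders={T1,T6,T8}
Final holders: T1,T6,T8

Answer: T1,T6,T8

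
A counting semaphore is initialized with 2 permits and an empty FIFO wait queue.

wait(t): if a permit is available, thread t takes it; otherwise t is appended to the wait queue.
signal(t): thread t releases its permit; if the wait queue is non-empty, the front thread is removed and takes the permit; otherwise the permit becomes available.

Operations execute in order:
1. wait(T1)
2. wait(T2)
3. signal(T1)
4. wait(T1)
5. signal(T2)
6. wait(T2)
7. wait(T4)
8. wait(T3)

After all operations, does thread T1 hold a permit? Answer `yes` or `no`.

Step 1: wait(T1) -> count=1 queue=[] holders={T1}
Step 2: wait(T2) -> count=0 queue=[] holders={T1,T2}
Step 3: signal(T1) -> count=1 queue=[] holders={T2}
Step 4: wait(T1) -> count=0 queue=[] holders={T1,T2}
Step 5: signal(T2) -> count=1 queue=[] holders={T1}
Step 6: wait(T2) -> count=0 queue=[] holders={T1,T2}
Step 7: wait(T4) -> count=0 queue=[T4] holders={T1,T2}
Step 8: wait(T3) -> count=0 queue=[T4,T3] holders={T1,T2}
Final holders: {T1,T2} -> T1 in holders

Answer: yes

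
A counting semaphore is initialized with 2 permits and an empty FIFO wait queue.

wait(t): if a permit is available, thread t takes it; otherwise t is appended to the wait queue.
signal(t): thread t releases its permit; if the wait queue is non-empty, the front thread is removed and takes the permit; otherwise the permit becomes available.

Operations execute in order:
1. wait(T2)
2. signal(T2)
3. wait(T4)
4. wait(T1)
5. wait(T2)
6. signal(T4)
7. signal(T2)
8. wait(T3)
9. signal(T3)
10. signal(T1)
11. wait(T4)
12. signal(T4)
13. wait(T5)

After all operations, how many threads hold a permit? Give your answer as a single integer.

Answer: 1

Derivation:
Step 1: wait(T2) -> count=1 queue=[] holders={T2}
Step 2: signal(T2) -> count=2 queue=[] holders={none}
Step 3: wait(T4) -> count=1 queue=[] holders={T4}
Step 4: wait(T1) -> count=0 queue=[] holders={T1,T4}
Step 5: wait(T2) -> count=0 queue=[T2] holders={T1,T4}
Step 6: signal(T4) -> count=0 queue=[] holders={T1,T2}
Step 7: signal(T2) -> count=1 queue=[] holders={T1}
Step 8: wait(T3) -> count=0 queue=[] holders={T1,T3}
Step 9: signal(T3) -> count=1 queue=[] holders={T1}
Step 10: signal(T1) -> count=2 queue=[] holders={none}
Step 11: wait(T4) -> count=1 queue=[] holders={T4}
Step 12: signal(T4) -> count=2 queue=[] holders={none}
Step 13: wait(T5) -> count=1 queue=[] holders={T5}
Final holders: {T5} -> 1 thread(s)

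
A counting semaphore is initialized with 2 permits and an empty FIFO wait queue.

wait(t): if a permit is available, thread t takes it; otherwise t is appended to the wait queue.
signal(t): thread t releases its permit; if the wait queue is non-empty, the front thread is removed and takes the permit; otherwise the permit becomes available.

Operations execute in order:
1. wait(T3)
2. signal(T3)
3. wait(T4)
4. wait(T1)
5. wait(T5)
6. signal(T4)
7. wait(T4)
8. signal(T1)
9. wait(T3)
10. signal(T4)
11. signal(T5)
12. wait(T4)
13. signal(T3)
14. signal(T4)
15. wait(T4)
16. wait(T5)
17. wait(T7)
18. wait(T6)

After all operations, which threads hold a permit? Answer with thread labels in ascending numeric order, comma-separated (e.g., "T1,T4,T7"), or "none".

Step 1: wait(T3) -> count=1 queue=[] holders={T3}
Step 2: signal(T3) -> count=2 queue=[] holders={none}
Step 3: wait(T4) -> count=1 queue=[] holders={T4}
Step 4: wait(T1) -> count=0 queue=[] holders={T1,T4}
Step 5: wait(T5) -> count=0 queue=[T5] holders={T1,T4}
Step 6: signal(T4) -> count=0 queue=[] holders={T1,T5}
Step 7: wait(T4) -> count=0 queue=[T4] holders={T1,T5}
Step 8: signal(T1) -> count=0 queue=[] holders={T4,T5}
Step 9: wait(T3) -> count=0 queue=[T3] holders={T4,T5}
Step 10: signal(T4) -> count=0 queue=[] holders={T3,T5}
Step 11: signal(T5) -> count=1 queue=[] holders={T3}
Step 12: wait(T4) -> count=0 queue=[] holders={T3,T4}
Step 13: signal(T3) -> count=1 queue=[] holders={T4}
Step 14: signal(T4) -> count=2 queue=[] holders={none}
Step 15: wait(T4) -> count=1 queue=[] holders={T4}
Step 16: wait(T5) -> count=0 queue=[] holders={T4,T5}
Step 17: wait(T7) -> count=0 queue=[T7] holders={T4,T5}
Step 18: wait(T6) -> count=0 queue=[T7,T6] holders={T4,T5}
Final holders: T4,T5

Answer: T4,T5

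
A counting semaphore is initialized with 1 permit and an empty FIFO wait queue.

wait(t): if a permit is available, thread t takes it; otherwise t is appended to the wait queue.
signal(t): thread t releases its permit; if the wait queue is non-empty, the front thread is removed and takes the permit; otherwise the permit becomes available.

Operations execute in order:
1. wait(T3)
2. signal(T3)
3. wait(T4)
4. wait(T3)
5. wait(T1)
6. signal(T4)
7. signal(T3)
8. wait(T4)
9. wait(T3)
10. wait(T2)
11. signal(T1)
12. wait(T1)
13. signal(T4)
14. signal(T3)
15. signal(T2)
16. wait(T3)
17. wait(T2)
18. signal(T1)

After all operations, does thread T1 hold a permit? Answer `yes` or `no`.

Step 1: wait(T3) -> count=0 queue=[] holders={T3}
Step 2: signal(T3) -> count=1 queue=[] holders={none}
Step 3: wait(T4) -> count=0 queue=[] holders={T4}
Step 4: wait(T3) -> count=0 queue=[T3] holders={T4}
Step 5: wait(T1) -> count=0 queue=[T3,T1] holders={T4}
Step 6: signal(T4) -> count=0 queue=[T1] holders={T3}
Step 7: signal(T3) -> count=0 queue=[] holders={T1}
Step 8: wait(T4) -> count=0 queue=[T4] holders={T1}
Step 9: wait(T3) -> count=0 queue=[T4,T3] holders={T1}
Step 10: wait(T2) -> count=0 queue=[T4,T3,T2] holders={T1}
Step 11: signal(T1) -> count=0 queue=[T3,T2] holders={T4}
Step 12: wait(T1) -> count=0 queue=[T3,T2,T1] holders={T4}
Step 13: signal(T4) -> count=0 queue=[T2,T1] holders={T3}
Step 14: signal(T3) -> count=0 queue=[T1] holders={T2}
Step 15: signal(T2) -> count=0 queue=[] holders={T1}
Step 16: wait(T3) -> count=0 queue=[T3] holders={T1}
Step 17: wait(T2) -> count=0 queue=[T3,T2] holders={T1}
Step 18: signal(T1) -> count=0 queue=[T2] holders={T3}
Final holders: {T3} -> T1 not in holders

Answer: no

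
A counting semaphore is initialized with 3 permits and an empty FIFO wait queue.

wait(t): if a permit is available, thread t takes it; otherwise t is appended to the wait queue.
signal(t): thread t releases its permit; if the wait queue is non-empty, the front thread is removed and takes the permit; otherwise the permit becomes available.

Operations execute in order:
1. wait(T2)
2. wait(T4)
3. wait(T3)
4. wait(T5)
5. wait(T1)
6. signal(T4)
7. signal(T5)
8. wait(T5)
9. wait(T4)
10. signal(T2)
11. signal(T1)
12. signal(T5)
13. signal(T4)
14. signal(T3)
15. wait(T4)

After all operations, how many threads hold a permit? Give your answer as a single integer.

Answer: 1

Derivation:
Step 1: wait(T2) -> count=2 queue=[] holders={T2}
Step 2: wait(T4) -> count=1 queue=[] holders={T2,T4}
Step 3: wait(T3) -> count=0 queue=[] holders={T2,T3,T4}
Step 4: wait(T5) -> count=0 queue=[T5] holders={T2,T3,T4}
Step 5: wait(T1) -> count=0 queue=[T5,T1] holders={T2,T3,T4}
Step 6: signal(T4) -> count=0 queue=[T1] holders={T2,T3,T5}
Step 7: signal(T5) -> count=0 queue=[] holders={T1,T2,T3}
Step 8: wait(T5) -> count=0 queue=[T5] holders={T1,T2,T3}
Step 9: wait(T4) -> count=0 queue=[T5,T4] holders={T1,T2,T3}
Step 10: signal(T2) -> count=0 queue=[T4] holders={T1,T3,T5}
Step 11: signal(T1) -> count=0 queue=[] holders={T3,T4,T5}
Step 12: signal(T5) -> count=1 queue=[] holders={T3,T4}
Step 13: signal(T4) -> count=2 queue=[] holders={T3}
Step 14: signal(T3) -> count=3 queue=[] holders={none}
Step 15: wait(T4) -> count=2 queue=[] holders={T4}
Final holders: {T4} -> 1 thread(s)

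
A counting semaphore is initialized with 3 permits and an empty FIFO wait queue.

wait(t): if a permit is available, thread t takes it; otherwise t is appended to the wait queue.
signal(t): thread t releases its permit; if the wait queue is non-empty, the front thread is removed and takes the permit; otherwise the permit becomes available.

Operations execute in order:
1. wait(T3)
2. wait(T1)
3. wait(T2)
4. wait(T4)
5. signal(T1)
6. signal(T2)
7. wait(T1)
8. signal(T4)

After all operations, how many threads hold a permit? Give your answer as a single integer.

Answer: 2

Derivation:
Step 1: wait(T3) -> count=2 queue=[] holders={T3}
Step 2: wait(T1) -> count=1 queue=[] holders={T1,T3}
Step 3: wait(T2) -> count=0 queue=[] holders={T1,T2,T3}
Step 4: wait(T4) -> count=0 queue=[T4] holders={T1,T2,T3}
Step 5: signal(T1) -> count=0 queue=[] holders={T2,T3,T4}
Step 6: signal(T2) -> count=1 queue=[] holders={T3,T4}
Step 7: wait(T1) -> count=0 queue=[] holders={T1,T3,T4}
Step 8: signal(T4) -> count=1 queue=[] holders={T1,T3}
Final holders: {T1,T3} -> 2 thread(s)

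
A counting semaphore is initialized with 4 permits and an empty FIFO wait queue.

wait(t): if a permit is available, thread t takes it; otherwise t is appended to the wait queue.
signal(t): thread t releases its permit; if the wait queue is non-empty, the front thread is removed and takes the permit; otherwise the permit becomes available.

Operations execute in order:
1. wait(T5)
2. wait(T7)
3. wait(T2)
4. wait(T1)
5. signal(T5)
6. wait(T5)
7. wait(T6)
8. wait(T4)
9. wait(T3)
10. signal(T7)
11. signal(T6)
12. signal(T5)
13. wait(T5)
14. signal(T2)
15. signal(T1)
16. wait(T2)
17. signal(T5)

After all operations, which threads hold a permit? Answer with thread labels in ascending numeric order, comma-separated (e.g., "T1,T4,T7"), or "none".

Answer: T2,T3,T4

Derivation:
Step 1: wait(T5) -> count=3 queue=[] holders={T5}
Step 2: wait(T7) -> count=2 queue=[] holders={T5,T7}
Step 3: wait(T2) -> count=1 queue=[] holders={T2,T5,T7}
Step 4: wait(T1) -> count=0 queue=[] holders={T1,T2,T5,T7}
Step 5: signal(T5) -> count=1 queue=[] holders={T1,T2,T7}
Step 6: wait(T5) -> count=0 queue=[] holders={T1,T2,T5,T7}
Step 7: wait(T6) -> count=0 queue=[T6] holders={T1,T2,T5,T7}
Step 8: wait(T4) -> count=0 queue=[T6,T4] holders={T1,T2,T5,T7}
Step 9: wait(T3) -> count=0 queue=[T6,T4,T3] holders={T1,T2,T5,T7}
Step 10: signal(T7) -> count=0 queue=[T4,T3] holders={T1,T2,T5,T6}
Step 11: signal(T6) -> count=0 queue=[T3] holders={T1,T2,T4,T5}
Step 12: signal(T5) -> count=0 queue=[] holders={T1,T2,T3,T4}
Step 13: wait(T5) -> count=0 queue=[T5] holders={T1,T2,T3,T4}
Step 14: signal(T2) -> count=0 queue=[] holders={T1,T3,T4,T5}
Step 15: signal(T1) -> count=1 queue=[] holders={T3,T4,T5}
Step 16: wait(T2) -> count=0 queue=[] holders={T2,T3,T4,T5}
Step 17: signal(T5) -> count=1 queue=[] holders={T2,T3,T4}
Final holders: T2,T3,T4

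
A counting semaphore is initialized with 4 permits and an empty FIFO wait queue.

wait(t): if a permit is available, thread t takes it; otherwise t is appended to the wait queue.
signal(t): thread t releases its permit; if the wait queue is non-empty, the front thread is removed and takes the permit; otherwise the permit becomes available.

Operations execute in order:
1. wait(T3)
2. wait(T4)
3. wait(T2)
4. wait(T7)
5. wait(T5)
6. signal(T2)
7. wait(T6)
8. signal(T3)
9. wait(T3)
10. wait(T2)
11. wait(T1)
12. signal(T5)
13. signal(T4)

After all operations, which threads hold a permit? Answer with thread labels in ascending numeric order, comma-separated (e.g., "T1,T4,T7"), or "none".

Answer: T2,T3,T6,T7

Derivation:
Step 1: wait(T3) -> count=3 queue=[] holders={T3}
Step 2: wait(T4) -> count=2 queue=[] holders={T3,T4}
Step 3: wait(T2) -> count=1 queue=[] holders={T2,T3,T4}
Step 4: wait(T7) -> count=0 queue=[] holders={T2,T3,T4,T7}
Step 5: wait(T5) -> count=0 queue=[T5] holders={T2,T3,T4,T7}
Step 6: signal(T2) -> count=0 queue=[] holders={T3,T4,T5,T7}
Step 7: wait(T6) -> count=0 queue=[T6] holders={T3,T4,T5,T7}
Step 8: signal(T3) -> count=0 queue=[] holders={T4,T5,T6,T7}
Step 9: wait(T3) -> count=0 queue=[T3] holders={T4,T5,T6,T7}
Step 10: wait(T2) -> count=0 queue=[T3,T2] holders={T4,T5,T6,T7}
Step 11: wait(T1) -> count=0 queue=[T3,T2,T1] holders={T4,T5,T6,T7}
Step 12: signal(T5) -> count=0 queue=[T2,T1] holders={T3,T4,T6,T7}
Step 13: signal(T4) -> count=0 queue=[T1] holders={T2,T3,T6,T7}
Final holders: T2,T3,T6,T7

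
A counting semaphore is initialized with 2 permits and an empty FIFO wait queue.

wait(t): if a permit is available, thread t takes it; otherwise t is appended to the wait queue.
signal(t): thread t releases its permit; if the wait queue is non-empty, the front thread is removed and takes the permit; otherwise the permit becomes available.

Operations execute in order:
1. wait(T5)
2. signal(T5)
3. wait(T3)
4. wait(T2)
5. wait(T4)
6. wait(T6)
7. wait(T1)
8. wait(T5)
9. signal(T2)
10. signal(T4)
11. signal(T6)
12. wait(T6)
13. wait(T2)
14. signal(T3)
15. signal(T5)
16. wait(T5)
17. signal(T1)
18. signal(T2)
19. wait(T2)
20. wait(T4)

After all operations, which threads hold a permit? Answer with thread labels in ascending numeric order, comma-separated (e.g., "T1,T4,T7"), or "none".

Step 1: wait(T5) -> count=1 queue=[] holders={T5}
Step 2: signal(T5) -> count=2 queue=[] holders={none}
Step 3: wait(T3) -> count=1 queue=[] holders={T3}
Step 4: wait(T2) -> count=0 queue=[] holders={T2,T3}
Step 5: wait(T4) -> count=0 queue=[T4] holders={T2,T3}
Step 6: wait(T6) -> count=0 queue=[T4,T6] holders={T2,T3}
Step 7: wait(T1) -> count=0 queue=[T4,T6,T1] holders={T2,T3}
Step 8: wait(T5) -> count=0 queue=[T4,T6,T1,T5] holders={T2,T3}
Step 9: signal(T2) -> count=0 queue=[T6,T1,T5] holders={T3,T4}
Step 10: signal(T4) -> count=0 queue=[T1,T5] holders={T3,T6}
Step 11: signal(T6) -> count=0 queue=[T5] holders={T1,T3}
Step 12: wait(T6) -> count=0 queue=[T5,T6] holders={T1,T3}
Step 13: wait(T2) -> count=0 queue=[T5,T6,T2] holders={T1,T3}
Step 14: signal(T3) -> count=0 queue=[T6,T2] holders={T1,T5}
Step 15: signal(T5) -> count=0 queue=[T2] holders={T1,T6}
Step 16: wait(T5) -> count=0 queue=[T2,T5] holders={T1,T6}
Step 17: signal(T1) -> count=0 queue=[T5] holders={T2,T6}
Step 18: signal(T2) -> count=0 queue=[] holders={T5,T6}
Step 19: wait(T2) -> count=0 queue=[T2] holders={T5,T6}
Step 20: wait(T4) -> count=0 queue=[T2,T4] holders={T5,T6}
Final holders: T5,T6

Answer: T5,T6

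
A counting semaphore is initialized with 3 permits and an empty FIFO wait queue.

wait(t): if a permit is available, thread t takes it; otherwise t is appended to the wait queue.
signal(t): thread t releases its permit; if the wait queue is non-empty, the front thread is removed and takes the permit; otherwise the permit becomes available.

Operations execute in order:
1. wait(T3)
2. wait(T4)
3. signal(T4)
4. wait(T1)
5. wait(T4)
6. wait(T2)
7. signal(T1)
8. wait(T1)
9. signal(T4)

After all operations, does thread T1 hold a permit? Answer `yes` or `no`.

Answer: yes

Derivation:
Step 1: wait(T3) -> count=2 queue=[] holders={T3}
Step 2: wait(T4) -> count=1 queue=[] holders={T3,T4}
Step 3: signal(T4) -> count=2 queue=[] holders={T3}
Step 4: wait(T1) -> count=1 queue=[] holders={T1,T3}
Step 5: wait(T4) -> count=0 queue=[] holders={T1,T3,T4}
Step 6: wait(T2) -> count=0 queue=[T2] holders={T1,T3,T4}
Step 7: signal(T1) -> count=0 queue=[] holders={T2,T3,T4}
Step 8: wait(T1) -> count=0 queue=[T1] holders={T2,T3,T4}
Step 9: signal(T4) -> count=0 queue=[] holders={T1,T2,T3}
Final holders: {T1,T2,T3} -> T1 in holders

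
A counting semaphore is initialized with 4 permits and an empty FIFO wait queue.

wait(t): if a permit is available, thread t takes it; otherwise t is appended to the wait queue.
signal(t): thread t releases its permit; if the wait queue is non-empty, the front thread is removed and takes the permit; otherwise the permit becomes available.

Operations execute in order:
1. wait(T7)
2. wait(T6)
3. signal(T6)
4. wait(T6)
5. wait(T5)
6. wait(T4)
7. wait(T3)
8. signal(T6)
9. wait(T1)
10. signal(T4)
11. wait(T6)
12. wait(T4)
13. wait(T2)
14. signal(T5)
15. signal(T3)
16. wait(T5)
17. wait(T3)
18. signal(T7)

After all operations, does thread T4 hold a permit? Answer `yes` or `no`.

Answer: yes

Derivation:
Step 1: wait(T7) -> count=3 queue=[] holders={T7}
Step 2: wait(T6) -> count=2 queue=[] holders={T6,T7}
Step 3: signal(T6) -> count=3 queue=[] holders={T7}
Step 4: wait(T6) -> count=2 queue=[] holders={T6,T7}
Step 5: wait(T5) -> count=1 queue=[] holders={T5,T6,T7}
Step 6: wait(T4) -> count=0 queue=[] holders={T4,T5,T6,T7}
Step 7: wait(T3) -> count=0 queue=[T3] holders={T4,T5,T6,T7}
Step 8: signal(T6) -> count=0 queue=[] holders={T3,T4,T5,T7}
Step 9: wait(T1) -> count=0 queue=[T1] holders={T3,T4,T5,T7}
Step 10: signal(T4) -> count=0 queue=[] holders={T1,T3,T5,T7}
Step 11: wait(T6) -> count=0 queue=[T6] holders={T1,T3,T5,T7}
Step 12: wait(T4) -> count=0 queue=[T6,T4] holders={T1,T3,T5,T7}
Step 13: wait(T2) -> count=0 queue=[T6,T4,T2] holders={T1,T3,T5,T7}
Step 14: signal(T5) -> count=0 queue=[T4,T2] holders={T1,T3,T6,T7}
Step 15: signal(T3) -> count=0 queue=[T2] holders={T1,T4,T6,T7}
Step 16: wait(T5) -> count=0 queue=[T2,T5] holders={T1,T4,T6,T7}
Step 17: wait(T3) -> count=0 queue=[T2,T5,T3] holders={T1,T4,T6,T7}
Step 18: signal(T7) -> count=0 queue=[T5,T3] holders={T1,T2,T4,T6}
Final holders: {T1,T2,T4,T6} -> T4 in holders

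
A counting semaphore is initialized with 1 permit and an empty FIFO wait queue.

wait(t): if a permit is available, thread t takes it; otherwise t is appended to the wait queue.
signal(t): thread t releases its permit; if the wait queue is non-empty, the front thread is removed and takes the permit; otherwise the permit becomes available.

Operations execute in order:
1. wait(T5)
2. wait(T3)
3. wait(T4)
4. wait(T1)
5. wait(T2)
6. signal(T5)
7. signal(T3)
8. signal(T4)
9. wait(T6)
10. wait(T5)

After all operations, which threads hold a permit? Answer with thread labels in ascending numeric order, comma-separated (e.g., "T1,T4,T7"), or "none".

Step 1: wait(T5) -> count=0 queue=[] holders={T5}
Step 2: wait(T3) -> count=0 queue=[T3] holders={T5}
Step 3: wait(T4) -> count=0 queue=[T3,T4] holders={T5}
Step 4: wait(T1) -> count=0 queue=[T3,T4,T1] holders={T5}
Step 5: wait(T2) -> count=0 queue=[T3,T4,T1,T2] holders={T5}
Step 6: signal(T5) -> count=0 queue=[T4,T1,T2] holders={T3}
Step 7: signal(T3) -> count=0 queue=[T1,T2] holders={T4}
Step 8: signal(T4) -> count=0 queue=[T2] holders={T1}
Step 9: wait(T6) -> count=0 queue=[T2,T6] holders={T1}
Step 10: wait(T5) -> count=0 queue=[T2,T6,T5] holders={T1}
Final holders: T1

Answer: T1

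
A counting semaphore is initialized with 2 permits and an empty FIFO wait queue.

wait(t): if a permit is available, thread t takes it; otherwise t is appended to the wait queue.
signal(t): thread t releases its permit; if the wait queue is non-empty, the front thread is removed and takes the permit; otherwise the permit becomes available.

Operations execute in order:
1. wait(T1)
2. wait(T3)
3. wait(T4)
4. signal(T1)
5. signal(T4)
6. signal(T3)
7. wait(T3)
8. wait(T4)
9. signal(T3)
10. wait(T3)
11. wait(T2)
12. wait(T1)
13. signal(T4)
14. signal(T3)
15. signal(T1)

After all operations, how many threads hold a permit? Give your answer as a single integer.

Step 1: wait(T1) -> count=1 queue=[] holders={T1}
Step 2: wait(T3) -> count=0 queue=[] holders={T1,T3}
Step 3: wait(T4) -> count=0 queue=[T4] holders={T1,T3}
Step 4: signal(T1) -> count=0 queue=[] holders={T3,T4}
Step 5: signal(T4) -> count=1 queue=[] holders={T3}
Step 6: signal(T3) -> count=2 queue=[] holders={none}
Step 7: wait(T3) -> count=1 queue=[] holders={T3}
Step 8: wait(T4) -> count=0 queue=[] holders={T3,T4}
Step 9: signal(T3) -> count=1 queue=[] holders={T4}
Step 10: wait(T3) -> count=0 queue=[] holders={T3,T4}
Step 11: wait(T2) -> count=0 queue=[T2] holders={T3,T4}
Step 12: wait(T1) -> count=0 queue=[T2,T1] holders={T3,T4}
Step 13: signal(T4) -> count=0 queue=[T1] holders={T2,T3}
Step 14: signal(T3) -> count=0 queue=[] holders={T1,T2}
Step 15: signal(T1) -> count=1 queue=[] holders={T2}
Final holders: {T2} -> 1 thread(s)

Answer: 1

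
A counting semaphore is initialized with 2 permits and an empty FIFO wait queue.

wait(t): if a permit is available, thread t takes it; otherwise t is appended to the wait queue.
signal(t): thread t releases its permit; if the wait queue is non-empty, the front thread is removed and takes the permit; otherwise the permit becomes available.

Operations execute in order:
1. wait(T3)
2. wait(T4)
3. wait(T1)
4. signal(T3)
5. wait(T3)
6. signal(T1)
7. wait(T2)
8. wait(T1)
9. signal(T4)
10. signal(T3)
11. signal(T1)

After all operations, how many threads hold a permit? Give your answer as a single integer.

Step 1: wait(T3) -> count=1 queue=[] holders={T3}
Step 2: wait(T4) -> count=0 queue=[] holders={T3,T4}
Step 3: wait(T1) -> count=0 queue=[T1] holders={T3,T4}
Step 4: signal(T3) -> count=0 queue=[] holders={T1,T4}
Step 5: wait(T3) -> count=0 queue=[T3] holders={T1,T4}
Step 6: signal(T1) -> count=0 queue=[] holders={T3,T4}
Step 7: wait(T2) -> count=0 queue=[T2] holders={T3,T4}
Step 8: wait(T1) -> count=0 queue=[T2,T1] holders={T3,T4}
Step 9: signal(T4) -> count=0 queue=[T1] holders={T2,T3}
Step 10: signal(T3) -> count=0 queue=[] holders={T1,T2}
Step 11: signal(T1) -> count=1 queue=[] holders={T2}
Final holders: {T2} -> 1 thread(s)

Answer: 1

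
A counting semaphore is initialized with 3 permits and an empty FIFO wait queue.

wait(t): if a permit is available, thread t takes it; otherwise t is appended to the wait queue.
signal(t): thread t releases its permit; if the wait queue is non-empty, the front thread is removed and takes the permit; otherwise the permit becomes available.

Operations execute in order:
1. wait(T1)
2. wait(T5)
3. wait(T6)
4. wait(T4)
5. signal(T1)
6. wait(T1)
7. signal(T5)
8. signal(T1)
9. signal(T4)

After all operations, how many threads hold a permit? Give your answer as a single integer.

Step 1: wait(T1) -> count=2 queue=[] holders={T1}
Step 2: wait(T5) -> count=1 queue=[] holders={T1,T5}
Step 3: wait(T6) -> count=0 queue=[] holders={T1,T5,T6}
Step 4: wait(T4) -> count=0 queue=[T4] holders={T1,T5,T6}
Step 5: signal(T1) -> count=0 queue=[] holders={T4,T5,T6}
Step 6: wait(T1) -> count=0 queue=[T1] holders={T4,T5,T6}
Step 7: signal(T5) -> count=0 queue=[] holders={T1,T4,T6}
Step 8: signal(T1) -> count=1 queue=[] holders={T4,T6}
Step 9: signal(T4) -> count=2 queue=[] holders={T6}
Final holders: {T6} -> 1 thread(s)

Answer: 1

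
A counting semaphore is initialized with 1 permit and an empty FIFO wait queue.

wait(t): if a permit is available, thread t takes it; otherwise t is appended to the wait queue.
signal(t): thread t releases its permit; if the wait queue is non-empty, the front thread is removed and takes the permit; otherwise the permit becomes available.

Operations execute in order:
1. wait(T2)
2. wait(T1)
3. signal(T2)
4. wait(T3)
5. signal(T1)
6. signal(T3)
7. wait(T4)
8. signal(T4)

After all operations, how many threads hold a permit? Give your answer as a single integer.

Answer: 0

Derivation:
Step 1: wait(T2) -> count=0 queue=[] holders={T2}
Step 2: wait(T1) -> count=0 queue=[T1] holders={T2}
Step 3: signal(T2) -> count=0 queue=[] holders={T1}
Step 4: wait(T3) -> count=0 queue=[T3] holders={T1}
Step 5: signal(T1) -> count=0 queue=[] holders={T3}
Step 6: signal(T3) -> count=1 queue=[] holders={none}
Step 7: wait(T4) -> count=0 queue=[] holders={T4}
Step 8: signal(T4) -> count=1 queue=[] holders={none}
Final holders: {none} -> 0 thread(s)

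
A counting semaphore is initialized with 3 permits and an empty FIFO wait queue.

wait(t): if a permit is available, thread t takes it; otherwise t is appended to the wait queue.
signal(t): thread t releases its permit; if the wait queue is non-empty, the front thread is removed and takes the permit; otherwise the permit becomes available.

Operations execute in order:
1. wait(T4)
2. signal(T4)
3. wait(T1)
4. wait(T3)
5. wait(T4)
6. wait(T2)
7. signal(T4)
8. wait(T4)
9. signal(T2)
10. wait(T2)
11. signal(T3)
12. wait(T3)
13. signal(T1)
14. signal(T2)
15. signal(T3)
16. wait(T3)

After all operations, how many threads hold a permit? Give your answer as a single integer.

Answer: 2

Derivation:
Step 1: wait(T4) -> count=2 queue=[] holders={T4}
Step 2: signal(T4) -> count=3 queue=[] holders={none}
Step 3: wait(T1) -> count=2 queue=[] holders={T1}
Step 4: wait(T3) -> count=1 queue=[] holders={T1,T3}
Step 5: wait(T4) -> count=0 queue=[] holders={T1,T3,T4}
Step 6: wait(T2) -> count=0 queue=[T2] holders={T1,T3,T4}
Step 7: signal(T4) -> count=0 queue=[] holders={T1,T2,T3}
Step 8: wait(T4) -> count=0 queue=[T4] holders={T1,T2,T3}
Step 9: signal(T2) -> count=0 queue=[] holders={T1,T3,T4}
Step 10: wait(T2) -> count=0 queue=[T2] holders={T1,T3,T4}
Step 11: signal(T3) -> count=0 queue=[] holders={T1,T2,T4}
Step 12: wait(T3) -> count=0 queue=[T3] holders={T1,T2,T4}
Step 13: signal(T1) -> count=0 queue=[] holders={T2,T3,T4}
Step 14: signal(T2) -> count=1 queue=[] holders={T3,T4}
Step 15: signal(T3) -> count=2 queue=[] holders={T4}
Step 16: wait(T3) -> count=1 queue=[] holders={T3,T4}
Final holders: {T3,T4} -> 2 thread(s)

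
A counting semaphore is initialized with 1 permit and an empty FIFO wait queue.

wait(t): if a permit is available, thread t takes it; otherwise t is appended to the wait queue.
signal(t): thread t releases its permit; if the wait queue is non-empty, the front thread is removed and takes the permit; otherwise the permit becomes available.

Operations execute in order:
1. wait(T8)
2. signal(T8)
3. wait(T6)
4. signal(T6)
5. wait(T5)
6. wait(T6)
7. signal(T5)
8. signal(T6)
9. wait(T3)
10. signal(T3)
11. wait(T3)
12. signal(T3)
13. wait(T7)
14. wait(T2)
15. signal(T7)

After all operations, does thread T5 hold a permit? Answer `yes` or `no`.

Answer: no

Derivation:
Step 1: wait(T8) -> count=0 queue=[] holders={T8}
Step 2: signal(T8) -> count=1 queue=[] holders={none}
Step 3: wait(T6) -> count=0 queue=[] holders={T6}
Step 4: signal(T6) -> count=1 queue=[] holders={none}
Step 5: wait(T5) -> count=0 queue=[] holders={T5}
Step 6: wait(T6) -> count=0 queue=[T6] holders={T5}
Step 7: signal(T5) -> count=0 queue=[] holders={T6}
Step 8: signal(T6) -> count=1 queue=[] holders={none}
Step 9: wait(T3) -> count=0 queue=[] holders={T3}
Step 10: signal(T3) -> count=1 queue=[] holders={none}
Step 11: wait(T3) -> count=0 queue=[] holders={T3}
Step 12: signal(T3) -> count=1 queue=[] holders={none}
Step 13: wait(T7) -> count=0 queue=[] holders={T7}
Step 14: wait(T2) -> count=0 queue=[T2] holders={T7}
Step 15: signal(T7) -> count=0 queue=[] holders={T2}
Final holders: {T2} -> T5 not in holders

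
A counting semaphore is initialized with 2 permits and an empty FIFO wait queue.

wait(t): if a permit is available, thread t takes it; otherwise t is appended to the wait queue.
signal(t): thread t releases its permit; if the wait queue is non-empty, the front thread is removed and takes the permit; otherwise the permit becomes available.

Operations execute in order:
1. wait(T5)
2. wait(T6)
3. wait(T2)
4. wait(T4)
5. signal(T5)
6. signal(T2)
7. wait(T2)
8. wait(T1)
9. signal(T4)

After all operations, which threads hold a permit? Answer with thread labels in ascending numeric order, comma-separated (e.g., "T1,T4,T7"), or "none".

Answer: T2,T6

Derivation:
Step 1: wait(T5) -> count=1 queue=[] holders={T5}
Step 2: wait(T6) -> count=0 queue=[] holders={T5,T6}
Step 3: wait(T2) -> count=0 queue=[T2] holders={T5,T6}
Step 4: wait(T4) -> count=0 queue=[T2,T4] holders={T5,T6}
Step 5: signal(T5) -> count=0 queue=[T4] holders={T2,T6}
Step 6: signal(T2) -> count=0 queue=[] holders={T4,T6}
Step 7: wait(T2) -> count=0 queue=[T2] holders={T4,T6}
Step 8: wait(T1) -> count=0 queue=[T2,T1] holders={T4,T6}
Step 9: signal(T4) -> count=0 queue=[T1] holders={T2,T6}
Final holders: T2,T6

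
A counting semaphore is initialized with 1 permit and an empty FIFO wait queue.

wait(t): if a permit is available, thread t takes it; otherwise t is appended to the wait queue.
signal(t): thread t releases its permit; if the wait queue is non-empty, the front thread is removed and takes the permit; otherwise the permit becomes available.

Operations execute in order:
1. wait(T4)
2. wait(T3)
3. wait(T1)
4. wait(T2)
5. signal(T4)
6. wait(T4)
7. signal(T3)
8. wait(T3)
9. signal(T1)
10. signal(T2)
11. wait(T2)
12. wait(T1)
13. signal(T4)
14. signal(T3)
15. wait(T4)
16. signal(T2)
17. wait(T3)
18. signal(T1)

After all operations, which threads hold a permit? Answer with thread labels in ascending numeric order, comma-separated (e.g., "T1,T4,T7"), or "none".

Answer: T4

Derivation:
Step 1: wait(T4) -> count=0 queue=[] holders={T4}
Step 2: wait(T3) -> count=0 queue=[T3] holders={T4}
Step 3: wait(T1) -> count=0 queue=[T3,T1] holders={T4}
Step 4: wait(T2) -> count=0 queue=[T3,T1,T2] holders={T4}
Step 5: signal(T4) -> count=0 queue=[T1,T2] holders={T3}
Step 6: wait(T4) -> count=0 queue=[T1,T2,T4] holders={T3}
Step 7: signal(T3) -> count=0 queue=[T2,T4] holders={T1}
Step 8: wait(T3) -> count=0 queue=[T2,T4,T3] holders={T1}
Step 9: signal(T1) -> count=0 queue=[T4,T3] holders={T2}
Step 10: signal(T2) -> count=0 queue=[T3] holders={T4}
Step 11: wait(T2) -> count=0 queue=[T3,T2] holders={T4}
Step 12: wait(T1) -> count=0 queue=[T3,T2,T1] holders={T4}
Step 13: signal(T4) -> count=0 queue=[T2,T1] holders={T3}
Step 14: signal(T3) -> count=0 queue=[T1] holders={T2}
Step 15: wait(T4) -> count=0 queue=[T1,T4] holders={T2}
Step 16: signal(T2) -> count=0 queue=[T4] holders={T1}
Step 17: wait(T3) -> count=0 queue=[T4,T3] holders={T1}
Step 18: signal(T1) -> count=0 queue=[T3] holders={T4}
Final holders: T4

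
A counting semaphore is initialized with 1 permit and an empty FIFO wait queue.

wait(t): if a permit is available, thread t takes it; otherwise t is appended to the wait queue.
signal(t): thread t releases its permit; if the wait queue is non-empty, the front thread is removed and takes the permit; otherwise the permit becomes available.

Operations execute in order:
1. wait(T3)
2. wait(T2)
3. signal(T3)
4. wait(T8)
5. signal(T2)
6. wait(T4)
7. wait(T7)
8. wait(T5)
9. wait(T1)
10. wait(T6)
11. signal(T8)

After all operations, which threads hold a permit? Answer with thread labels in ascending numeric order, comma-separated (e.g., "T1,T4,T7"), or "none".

Answer: T4

Derivation:
Step 1: wait(T3) -> count=0 queue=[] holders={T3}
Step 2: wait(T2) -> count=0 queue=[T2] holders={T3}
Step 3: signal(T3) -> count=0 queue=[] holders={T2}
Step 4: wait(T8) -> count=0 queue=[T8] holders={T2}
Step 5: signal(T2) -> count=0 queue=[] holders={T8}
Step 6: wait(T4) -> count=0 queue=[T4] holders={T8}
Step 7: wait(T7) -> count=0 queue=[T4,T7] holders={T8}
Step 8: wait(T5) -> count=0 queue=[T4,T7,T5] holders={T8}
Step 9: wait(T1) -> count=0 queue=[T4,T7,T5,T1] holders={T8}
Step 10: wait(T6) -> count=0 queue=[T4,T7,T5,T1,T6] holders={T8}
Step 11: signal(T8) -> count=0 queue=[T7,T5,T1,T6] holders={T4}
Final holders: T4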